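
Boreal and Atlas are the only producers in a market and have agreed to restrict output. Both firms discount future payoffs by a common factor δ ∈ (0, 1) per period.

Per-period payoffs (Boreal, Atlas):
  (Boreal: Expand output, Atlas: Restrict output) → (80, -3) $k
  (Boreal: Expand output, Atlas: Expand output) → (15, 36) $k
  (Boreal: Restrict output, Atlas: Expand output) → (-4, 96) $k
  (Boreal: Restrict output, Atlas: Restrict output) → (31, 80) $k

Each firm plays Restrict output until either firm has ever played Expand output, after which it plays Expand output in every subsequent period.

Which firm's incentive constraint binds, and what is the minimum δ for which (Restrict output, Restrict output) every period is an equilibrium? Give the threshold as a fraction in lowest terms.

Boreal; δ ≥ 49/65

For Boreal: deviation gain 80−31 = 49, per-period punishment loss 31−15 = 16. IC gives δ ≥ 49/65.
For Atlas: gain 16, loss 44 per period, so δ ≥ 16/60 = 4/15.
The tighter constraint is Boreal's, so cooperation needs δ ≥ 49/65.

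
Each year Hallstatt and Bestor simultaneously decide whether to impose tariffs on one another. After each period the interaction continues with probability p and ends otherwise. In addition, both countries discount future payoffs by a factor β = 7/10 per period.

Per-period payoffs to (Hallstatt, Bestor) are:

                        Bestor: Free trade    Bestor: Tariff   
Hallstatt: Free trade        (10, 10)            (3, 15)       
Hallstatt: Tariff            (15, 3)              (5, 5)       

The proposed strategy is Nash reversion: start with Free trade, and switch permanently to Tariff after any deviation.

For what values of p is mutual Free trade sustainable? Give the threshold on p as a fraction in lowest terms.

With continuation probability p and discount β, the effective per-period discount factor is βp.
Grim-trigger IC: βp ≥ (15−10)/(15−5) = 1/2.
So p ≥ (1/2)/(7/10) = 5/7.

5/7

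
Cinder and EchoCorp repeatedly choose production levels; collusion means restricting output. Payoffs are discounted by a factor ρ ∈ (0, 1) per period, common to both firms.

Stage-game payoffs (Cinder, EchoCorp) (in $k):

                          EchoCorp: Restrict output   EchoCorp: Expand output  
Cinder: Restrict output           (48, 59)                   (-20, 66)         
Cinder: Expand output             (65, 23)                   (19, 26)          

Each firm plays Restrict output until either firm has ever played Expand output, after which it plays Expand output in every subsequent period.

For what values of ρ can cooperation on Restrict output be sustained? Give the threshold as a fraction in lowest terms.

17/46

Cinder: cooperation gives 48 each period; deviation gives 65 once then 19 forever.
  48/(1−ρ) ≥ 65 + 19ρ/(1−ρ) ⇒ ρ ≥ 17/46.
EchoCorp: cooperation gives 59 each period; deviation gives 66 once then 26 forever.
  ρ ≥ 7/40.
Both must hold, so the binding constraint is Cinder's: ρ ≥ 17/46.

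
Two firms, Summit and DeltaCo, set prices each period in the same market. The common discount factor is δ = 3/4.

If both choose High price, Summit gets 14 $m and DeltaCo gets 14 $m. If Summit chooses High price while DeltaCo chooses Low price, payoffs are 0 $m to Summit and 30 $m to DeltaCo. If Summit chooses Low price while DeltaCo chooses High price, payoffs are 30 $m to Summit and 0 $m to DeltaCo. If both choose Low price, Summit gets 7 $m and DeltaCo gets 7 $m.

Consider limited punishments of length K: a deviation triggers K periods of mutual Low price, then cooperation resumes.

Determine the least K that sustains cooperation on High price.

IC: δ(1−δ^K)/(1−δ) ≥ (30−14)/(14−7) = 16/7.
With δ = 3/4: need 1 − δ^K ≥ 16/7·(1−3/4)/(3/4), i.e. δ^K ≤ 0.2381.
Since (3/4)^4 = 0.3164 and (3/4)^5 = 0.2373, the smallest such K is 5.

5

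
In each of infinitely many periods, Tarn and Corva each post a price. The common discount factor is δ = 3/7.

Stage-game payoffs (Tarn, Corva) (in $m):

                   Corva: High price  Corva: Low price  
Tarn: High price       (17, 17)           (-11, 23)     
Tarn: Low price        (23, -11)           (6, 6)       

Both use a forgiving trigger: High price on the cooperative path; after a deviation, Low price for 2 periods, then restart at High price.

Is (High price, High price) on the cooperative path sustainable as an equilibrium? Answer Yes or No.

IC: δ+…+δ^2 ≥ (23−17)/(17−6) = 6/11.
At δ = 3/7: partial sum = 0.6122 ≥ 0.5455. Cooperation sustainable.

Yes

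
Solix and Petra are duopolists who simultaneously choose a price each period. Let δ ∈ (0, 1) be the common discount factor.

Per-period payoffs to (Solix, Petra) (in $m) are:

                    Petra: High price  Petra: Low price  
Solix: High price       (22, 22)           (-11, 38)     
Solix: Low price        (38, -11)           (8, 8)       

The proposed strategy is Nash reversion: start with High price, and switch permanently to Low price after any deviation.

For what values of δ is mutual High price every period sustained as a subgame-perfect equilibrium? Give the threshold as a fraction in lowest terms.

22/(1−δ) ≥ 38 + 8δ/(1−δ)
22 ≥ 38 − 30δ
δ ≥ 16/30 = 8/15.

8/15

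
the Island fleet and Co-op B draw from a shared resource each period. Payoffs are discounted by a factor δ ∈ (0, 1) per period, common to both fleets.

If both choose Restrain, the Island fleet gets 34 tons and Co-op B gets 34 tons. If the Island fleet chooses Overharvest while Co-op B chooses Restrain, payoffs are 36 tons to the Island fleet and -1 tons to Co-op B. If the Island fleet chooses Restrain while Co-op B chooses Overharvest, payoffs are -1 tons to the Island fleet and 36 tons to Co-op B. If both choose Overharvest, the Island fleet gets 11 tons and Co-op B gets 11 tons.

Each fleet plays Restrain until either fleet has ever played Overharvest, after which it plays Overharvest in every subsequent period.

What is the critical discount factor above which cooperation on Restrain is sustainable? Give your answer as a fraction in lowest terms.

2/25

34/(1−δ) ≥ 36 + 11δ/(1−δ)
34 ≥ 36 − 25δ
δ ≥ 2/25.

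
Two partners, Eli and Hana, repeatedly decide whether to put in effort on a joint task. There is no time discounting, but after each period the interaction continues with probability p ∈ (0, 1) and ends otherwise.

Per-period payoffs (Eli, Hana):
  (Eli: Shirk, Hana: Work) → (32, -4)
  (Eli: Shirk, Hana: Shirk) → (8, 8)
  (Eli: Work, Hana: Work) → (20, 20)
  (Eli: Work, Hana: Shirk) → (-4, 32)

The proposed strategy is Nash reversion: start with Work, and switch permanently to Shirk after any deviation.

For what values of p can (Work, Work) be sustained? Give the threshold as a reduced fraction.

Expected cooperation value is 20 + p·20 + p²·20 + … = 20/(1−p); deviation gives 32 + p·8/(1−p).
20 ≥ 32(1−p) + 8p ⇒ 24p ≥ 12 ⇒ p ≥ 12/24 = 1/2.

1/2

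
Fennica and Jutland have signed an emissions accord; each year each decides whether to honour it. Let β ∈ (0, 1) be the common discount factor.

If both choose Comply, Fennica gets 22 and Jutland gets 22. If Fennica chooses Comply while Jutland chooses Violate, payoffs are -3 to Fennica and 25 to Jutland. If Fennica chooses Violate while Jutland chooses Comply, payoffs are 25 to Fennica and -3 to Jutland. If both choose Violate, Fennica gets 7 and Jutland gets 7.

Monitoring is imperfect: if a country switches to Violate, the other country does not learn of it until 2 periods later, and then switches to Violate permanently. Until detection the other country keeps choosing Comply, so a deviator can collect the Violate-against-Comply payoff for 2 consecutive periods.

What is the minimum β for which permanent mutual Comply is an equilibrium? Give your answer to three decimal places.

0.408

A deviator earns 25 for 2 periods, then 7 forever; cooperating earns 22 forever. Multiplying the IC by (1−β):
22 ≥ 25(1−β^2) + 7β^2, so 18·β^2 ≥ 3 and β^2 ≥ 1/6.
β ≥ (1/6)^(1/2) ≈ 0.408.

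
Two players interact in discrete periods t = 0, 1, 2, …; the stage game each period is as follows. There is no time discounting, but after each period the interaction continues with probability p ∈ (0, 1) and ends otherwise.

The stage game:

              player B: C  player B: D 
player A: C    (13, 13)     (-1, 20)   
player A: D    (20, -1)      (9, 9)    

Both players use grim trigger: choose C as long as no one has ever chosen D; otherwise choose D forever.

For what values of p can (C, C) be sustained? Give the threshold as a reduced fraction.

Expected cooperation value is 13 + p·13 + p²·13 + … = 13/(1−p); deviation gives 20 + p·9/(1−p).
13 ≥ 20(1−p) + 9p ⇒ 11p ≥ 7 ⇒ p ≥ 7/11.

7/11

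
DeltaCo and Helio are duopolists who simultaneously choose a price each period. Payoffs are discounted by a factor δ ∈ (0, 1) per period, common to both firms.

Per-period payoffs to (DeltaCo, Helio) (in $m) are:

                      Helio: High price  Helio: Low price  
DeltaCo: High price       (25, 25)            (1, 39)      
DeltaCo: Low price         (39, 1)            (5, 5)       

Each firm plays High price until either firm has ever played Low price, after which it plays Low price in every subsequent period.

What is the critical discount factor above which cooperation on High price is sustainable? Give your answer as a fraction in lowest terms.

7/17

One-period gain from deviating is 39 − 25 = 14. The loss is 25 − 5 = 20 in every subsequent period, with present value 20·δ/(1−δ).
Deviation is unprofitable when 20·δ/(1−δ) ≥ 14, i.e. δ/(1−δ) ≥ 7/10.
Equivalently δ ≥ 14/(14+20) = 7/17.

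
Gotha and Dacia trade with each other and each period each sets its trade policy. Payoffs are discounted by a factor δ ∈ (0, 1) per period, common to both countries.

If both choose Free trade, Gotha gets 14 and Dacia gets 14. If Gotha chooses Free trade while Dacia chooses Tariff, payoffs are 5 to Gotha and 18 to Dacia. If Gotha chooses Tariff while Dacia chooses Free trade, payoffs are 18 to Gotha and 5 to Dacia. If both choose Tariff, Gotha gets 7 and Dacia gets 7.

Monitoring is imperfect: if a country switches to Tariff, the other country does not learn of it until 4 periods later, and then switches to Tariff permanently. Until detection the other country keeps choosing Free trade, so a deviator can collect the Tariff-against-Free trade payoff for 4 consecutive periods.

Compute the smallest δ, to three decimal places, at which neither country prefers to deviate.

0.777

A deviator earns 18 for 4 periods, then 7 forever; cooperating earns 14 forever. Multiplying the IC by (1−δ):
14 ≥ 18(1−δ^4) + 7δ^4, so 11·δ^4 ≥ 4 and δ^4 ≥ 4/11.
δ ≥ (4/11)^(1/4) ≈ 0.777.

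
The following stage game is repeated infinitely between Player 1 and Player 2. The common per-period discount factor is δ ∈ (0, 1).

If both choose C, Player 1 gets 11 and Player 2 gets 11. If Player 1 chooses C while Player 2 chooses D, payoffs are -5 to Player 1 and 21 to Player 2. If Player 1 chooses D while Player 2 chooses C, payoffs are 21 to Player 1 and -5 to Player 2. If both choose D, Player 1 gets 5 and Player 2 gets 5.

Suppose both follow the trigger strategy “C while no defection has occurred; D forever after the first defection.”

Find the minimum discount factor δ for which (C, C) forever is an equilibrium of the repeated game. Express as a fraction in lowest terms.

Cooperation forever yields 11 each period: 11/(1−δ).
Deviating yields 21 once, then 5 forever: 21 + 5δ/(1−δ).
No profitable deviation requires 11/(1−δ) ≥ 21 + 5δ/(1−δ).
Multiplying by (1−δ): 11 ≥ 21(1−δ) + 5δ = 21 − 16δ.
So 16δ ≥ 10, i.e. δ ≥ 10/16 = 5/8.

5/8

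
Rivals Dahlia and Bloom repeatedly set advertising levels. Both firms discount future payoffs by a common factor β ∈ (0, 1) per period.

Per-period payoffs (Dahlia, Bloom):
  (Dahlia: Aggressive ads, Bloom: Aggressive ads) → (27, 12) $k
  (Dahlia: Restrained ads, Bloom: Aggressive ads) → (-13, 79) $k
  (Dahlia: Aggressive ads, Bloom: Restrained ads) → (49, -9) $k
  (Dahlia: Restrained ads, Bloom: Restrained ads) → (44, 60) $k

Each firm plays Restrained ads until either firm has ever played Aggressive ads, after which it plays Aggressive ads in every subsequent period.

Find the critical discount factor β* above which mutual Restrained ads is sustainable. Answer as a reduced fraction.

Dahlia's threshold: (49−44)/(49−27) = 5/22.
Bloom's threshold: (79−60)/(79−12) = 19/67.
5/22 < 19/67, so Bloom binds and β* = 19/67.

19/67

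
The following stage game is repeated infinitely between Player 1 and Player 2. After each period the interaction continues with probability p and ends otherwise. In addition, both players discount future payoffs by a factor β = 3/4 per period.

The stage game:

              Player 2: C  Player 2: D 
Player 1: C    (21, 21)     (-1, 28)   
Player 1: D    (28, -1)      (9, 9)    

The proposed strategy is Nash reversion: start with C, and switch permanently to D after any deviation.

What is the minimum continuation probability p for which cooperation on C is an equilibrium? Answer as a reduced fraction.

Expected continuation weight on next period's payoff is β·p = 3/4·p, which plays the role of the discount factor.
Cooperation requires 3/4·p ≥ (28−21)/(28−9) = 7/19, hence p ≥ 28/57.

28/57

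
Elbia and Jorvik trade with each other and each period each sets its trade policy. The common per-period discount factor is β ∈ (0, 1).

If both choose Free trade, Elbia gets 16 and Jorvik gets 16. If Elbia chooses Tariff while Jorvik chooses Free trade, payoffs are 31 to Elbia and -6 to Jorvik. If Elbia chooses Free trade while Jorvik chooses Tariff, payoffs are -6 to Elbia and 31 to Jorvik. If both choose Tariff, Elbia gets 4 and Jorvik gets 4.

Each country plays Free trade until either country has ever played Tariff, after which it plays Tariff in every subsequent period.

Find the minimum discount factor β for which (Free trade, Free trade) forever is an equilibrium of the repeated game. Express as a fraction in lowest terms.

5/9

Cooperation forever yields 16 each period: 16/(1−β).
Deviating yields 31 once, then 4 forever: 31 + 4β/(1−β).
No profitable deviation requires 16/(1−β) ≥ 31 + 4β/(1−β).
Multiplying by (1−β): 16 ≥ 31(1−β) + 4β = 31 − 27β.
So 27β ≥ 15, i.e. β ≥ 15/27 = 5/9.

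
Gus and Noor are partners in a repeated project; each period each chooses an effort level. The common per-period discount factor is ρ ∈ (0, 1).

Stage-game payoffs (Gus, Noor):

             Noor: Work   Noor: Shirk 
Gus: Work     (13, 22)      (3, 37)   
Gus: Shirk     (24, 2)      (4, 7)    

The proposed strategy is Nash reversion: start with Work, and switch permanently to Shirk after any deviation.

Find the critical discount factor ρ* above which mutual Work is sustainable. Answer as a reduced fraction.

Gus's threshold: (24−13)/(24−4) = 11/20.
Noor's threshold: (37−22)/(37−7) = 1/2.
11/20 > 1/2, so Gus binds and ρ* = 11/20.

11/20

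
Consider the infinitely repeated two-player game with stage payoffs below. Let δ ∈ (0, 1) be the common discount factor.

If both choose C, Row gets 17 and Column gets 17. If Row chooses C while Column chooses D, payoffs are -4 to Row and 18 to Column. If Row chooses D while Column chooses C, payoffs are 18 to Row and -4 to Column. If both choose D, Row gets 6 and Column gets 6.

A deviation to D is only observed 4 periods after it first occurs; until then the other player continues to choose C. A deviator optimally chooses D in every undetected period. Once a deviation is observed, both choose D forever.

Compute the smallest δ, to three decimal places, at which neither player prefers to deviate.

0.537

The best deviation is to choose D for all 4 undetected periods, earning 18 each, then 6 forever once detected.
Deviation value: 18(1−δ^4)/(1−δ) + 6δ^4/(1−δ); cooperation value: 17/(1−δ).
IC: 17 ≥ 18(1−δ^4) + 6δ^4 = 18 − 12δ^4.
So δ^4 ≥ 1/12, giving δ ≥ (1/12)^(1/4) ≈ 0.537.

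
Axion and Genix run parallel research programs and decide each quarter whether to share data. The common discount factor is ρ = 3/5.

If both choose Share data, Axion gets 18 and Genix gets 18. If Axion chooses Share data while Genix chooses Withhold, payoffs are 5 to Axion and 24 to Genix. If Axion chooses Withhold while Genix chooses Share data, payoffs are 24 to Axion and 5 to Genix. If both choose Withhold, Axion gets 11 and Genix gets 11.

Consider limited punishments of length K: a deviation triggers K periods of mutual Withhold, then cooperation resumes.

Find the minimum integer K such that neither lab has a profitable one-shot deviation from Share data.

2

Need Σ_{k=1}^{K} ρ^k ≥ (24−18)/(18−11) = 0.8571 at ρ = 3/5.
At K = 1 the sum is 0.6000 < 0.8571; at K = 2 it is 0.9600 ≥ 0.8571.
So the minimum punishment length is K = 2.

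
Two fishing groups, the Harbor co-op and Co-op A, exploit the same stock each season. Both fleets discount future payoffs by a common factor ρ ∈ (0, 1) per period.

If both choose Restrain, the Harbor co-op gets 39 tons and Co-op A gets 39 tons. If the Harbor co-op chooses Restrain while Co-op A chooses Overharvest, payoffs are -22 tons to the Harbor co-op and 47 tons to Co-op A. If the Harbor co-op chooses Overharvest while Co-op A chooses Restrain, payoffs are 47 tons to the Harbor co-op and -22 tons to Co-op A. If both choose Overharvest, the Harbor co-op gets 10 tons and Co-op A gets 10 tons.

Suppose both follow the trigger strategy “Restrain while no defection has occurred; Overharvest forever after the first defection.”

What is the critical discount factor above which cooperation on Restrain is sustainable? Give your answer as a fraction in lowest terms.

39/(1−ρ) ≥ 47 + 10ρ/(1−ρ)
39 ≥ 47 − 37ρ
ρ ≥ 8/37.

8/37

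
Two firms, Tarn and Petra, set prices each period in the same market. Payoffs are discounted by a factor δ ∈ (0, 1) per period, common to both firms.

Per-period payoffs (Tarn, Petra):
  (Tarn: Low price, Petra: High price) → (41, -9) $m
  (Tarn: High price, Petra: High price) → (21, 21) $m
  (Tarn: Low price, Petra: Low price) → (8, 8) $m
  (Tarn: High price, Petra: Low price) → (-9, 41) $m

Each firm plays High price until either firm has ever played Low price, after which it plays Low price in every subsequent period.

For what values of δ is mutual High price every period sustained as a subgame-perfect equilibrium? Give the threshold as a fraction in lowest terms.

Under grim trigger the critical discount factor is (T−C)/(T−P) with T = 41, C = 21, P = 8.
δ* = (41−21)/(41−8) = 20/33.

20/33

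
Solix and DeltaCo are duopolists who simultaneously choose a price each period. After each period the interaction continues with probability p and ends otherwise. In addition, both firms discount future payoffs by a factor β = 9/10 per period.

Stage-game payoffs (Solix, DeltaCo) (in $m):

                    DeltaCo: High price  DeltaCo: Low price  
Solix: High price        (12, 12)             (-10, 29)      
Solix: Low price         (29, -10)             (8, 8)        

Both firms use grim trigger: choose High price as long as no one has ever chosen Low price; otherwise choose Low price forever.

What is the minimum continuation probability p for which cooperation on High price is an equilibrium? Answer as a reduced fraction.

Expected continuation weight on next period's payoff is β·p = 9/10·p, which plays the role of the discount factor.
Cooperation requires 9/10·p ≥ (29−12)/(29−8) = 17/21, hence p ≥ 170/189.

170/189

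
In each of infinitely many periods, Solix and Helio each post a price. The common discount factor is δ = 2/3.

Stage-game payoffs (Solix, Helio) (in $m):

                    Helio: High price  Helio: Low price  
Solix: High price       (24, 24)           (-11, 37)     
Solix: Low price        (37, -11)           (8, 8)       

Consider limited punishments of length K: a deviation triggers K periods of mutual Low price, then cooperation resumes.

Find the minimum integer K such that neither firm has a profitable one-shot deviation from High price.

2

Need Σ_{k=1}^{K} δ^k ≥ (37−24)/(24−8) = 0.8125 at δ = 2/3.
At K = 1 the sum is 0.6667 < 0.8125; at K = 2 it is 1.1111 ≥ 0.8125.
So the minimum punishment length is K = 2.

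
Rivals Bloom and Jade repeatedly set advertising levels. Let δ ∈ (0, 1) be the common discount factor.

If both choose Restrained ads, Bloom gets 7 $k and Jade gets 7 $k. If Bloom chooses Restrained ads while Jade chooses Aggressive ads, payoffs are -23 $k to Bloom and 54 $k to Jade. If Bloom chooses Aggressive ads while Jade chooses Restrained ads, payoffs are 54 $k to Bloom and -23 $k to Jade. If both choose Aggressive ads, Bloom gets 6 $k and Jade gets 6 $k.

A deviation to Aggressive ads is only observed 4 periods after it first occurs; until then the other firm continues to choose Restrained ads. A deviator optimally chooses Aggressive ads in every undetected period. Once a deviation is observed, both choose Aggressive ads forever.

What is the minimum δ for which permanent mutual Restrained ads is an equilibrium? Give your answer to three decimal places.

0.995

A deviator earns 54 for 4 periods, then 6 forever; cooperating earns 7 forever. Multiplying the IC by (1−δ):
7 ≥ 54(1−δ^4) + 6δ^4, so 48·δ^4 ≥ 47 and δ^4 ≥ 47/48.
δ ≥ (47/48)^(1/4) ≈ 0.995.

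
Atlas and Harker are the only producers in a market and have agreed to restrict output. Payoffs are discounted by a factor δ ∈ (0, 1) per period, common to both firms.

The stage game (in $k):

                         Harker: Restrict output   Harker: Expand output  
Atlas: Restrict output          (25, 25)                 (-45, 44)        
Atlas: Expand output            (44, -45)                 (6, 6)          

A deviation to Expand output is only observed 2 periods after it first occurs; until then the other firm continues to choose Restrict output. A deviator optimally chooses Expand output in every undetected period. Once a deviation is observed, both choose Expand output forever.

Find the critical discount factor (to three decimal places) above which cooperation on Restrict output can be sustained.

The best deviation is to choose Expand output for all 2 undetected periods, earning 44 each, then 6 forever once detected.
Deviation value: 44(1−δ^2)/(1−δ) + 6δ^2/(1−δ); cooperation value: 25/(1−δ).
IC: 25 ≥ 44(1−δ^2) + 6δ^2 = 44 − 38δ^2.
So δ^2 ≥ 19/38 = 1/2, giving δ ≥ (1/2)^(1/2) ≈ 0.707.

0.707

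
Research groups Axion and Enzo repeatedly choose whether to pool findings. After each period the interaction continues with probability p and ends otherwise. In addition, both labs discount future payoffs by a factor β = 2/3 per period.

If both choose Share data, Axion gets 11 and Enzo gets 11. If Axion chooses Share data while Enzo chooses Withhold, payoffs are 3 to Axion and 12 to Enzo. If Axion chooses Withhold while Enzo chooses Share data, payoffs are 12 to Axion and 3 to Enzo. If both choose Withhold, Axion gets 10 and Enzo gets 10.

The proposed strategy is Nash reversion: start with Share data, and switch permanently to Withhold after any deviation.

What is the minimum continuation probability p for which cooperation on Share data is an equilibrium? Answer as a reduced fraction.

Expected continuation weight on next period's payoff is β·p = 2/3·p, which plays the role of the discount factor.
Cooperation requires 2/3·p ≥ (12−11)/(12−10) = 1/2, hence p ≥ 3/4.

3/4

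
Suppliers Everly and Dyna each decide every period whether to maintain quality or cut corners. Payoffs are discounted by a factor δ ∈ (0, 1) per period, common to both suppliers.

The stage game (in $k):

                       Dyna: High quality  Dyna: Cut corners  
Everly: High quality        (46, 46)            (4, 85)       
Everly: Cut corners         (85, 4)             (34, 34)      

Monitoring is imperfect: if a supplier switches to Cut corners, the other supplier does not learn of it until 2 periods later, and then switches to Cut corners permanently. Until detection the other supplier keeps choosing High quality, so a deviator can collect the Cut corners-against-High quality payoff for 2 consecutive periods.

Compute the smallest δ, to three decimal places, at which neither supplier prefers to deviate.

0.874

A deviator earns 85 for 2 periods, then 34 forever; cooperating earns 46 forever. Multiplying the IC by (1−δ):
46 ≥ 85(1−δ^2) + 34δ^2, so 51·δ^2 ≥ 39 and δ^2 ≥ 13/17.
δ ≥ (13/17)^(1/2) ≈ 0.874.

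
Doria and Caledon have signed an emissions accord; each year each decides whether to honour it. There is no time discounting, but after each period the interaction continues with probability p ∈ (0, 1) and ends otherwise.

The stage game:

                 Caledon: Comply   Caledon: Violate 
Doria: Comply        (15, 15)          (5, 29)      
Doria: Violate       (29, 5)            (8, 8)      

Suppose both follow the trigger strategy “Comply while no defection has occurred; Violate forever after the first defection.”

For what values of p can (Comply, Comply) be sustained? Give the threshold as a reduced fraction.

2/3

With no time discounting, the continuation probability p plays the role of the discount factor.
Grim-trigger IC: 15/(1−p) ≥ 29 + 8p/(1−p) ⇒ p ≥ (29−15)/(29−8) = 2/3.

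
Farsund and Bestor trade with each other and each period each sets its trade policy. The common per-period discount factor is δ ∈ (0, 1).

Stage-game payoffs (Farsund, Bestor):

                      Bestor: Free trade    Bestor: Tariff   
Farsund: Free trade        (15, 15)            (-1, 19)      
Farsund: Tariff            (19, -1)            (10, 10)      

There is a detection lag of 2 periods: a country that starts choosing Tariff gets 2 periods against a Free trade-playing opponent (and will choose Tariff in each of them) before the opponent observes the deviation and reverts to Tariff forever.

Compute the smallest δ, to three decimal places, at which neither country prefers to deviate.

0.667

A deviator earns 19 for 2 periods, then 10 forever; cooperating earns 15 forever. Multiplying the IC by (1−δ):
15 ≥ 19(1−δ^2) + 10δ^2, so 9·δ^2 ≥ 4 and δ^2 ≥ 4/9.
δ ≥ (4/9)^(1/2) ≈ 0.667.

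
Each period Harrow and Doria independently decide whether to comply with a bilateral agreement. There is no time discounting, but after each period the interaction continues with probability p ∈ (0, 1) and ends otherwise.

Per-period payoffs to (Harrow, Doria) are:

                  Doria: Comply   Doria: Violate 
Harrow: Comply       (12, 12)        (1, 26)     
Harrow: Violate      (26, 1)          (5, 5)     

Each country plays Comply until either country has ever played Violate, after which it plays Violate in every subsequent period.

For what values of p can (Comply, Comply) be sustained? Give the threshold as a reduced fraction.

With no time discounting, the continuation probability p plays the role of the discount factor.
Grim-trigger IC: 12/(1−p) ≥ 26 + 5p/(1−p) ⇒ p ≥ (26−12)/(26−5) = 2/3.

2/3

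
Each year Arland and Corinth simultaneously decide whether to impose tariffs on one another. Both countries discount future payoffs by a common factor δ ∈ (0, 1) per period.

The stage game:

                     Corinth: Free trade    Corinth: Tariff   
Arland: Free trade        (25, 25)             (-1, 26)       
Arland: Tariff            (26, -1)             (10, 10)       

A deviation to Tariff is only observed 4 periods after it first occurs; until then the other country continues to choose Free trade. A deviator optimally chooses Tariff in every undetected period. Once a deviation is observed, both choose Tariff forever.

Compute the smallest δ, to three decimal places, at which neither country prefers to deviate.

The best deviation is to choose Tariff for all 4 undetected periods, earning 26 each, then 10 forever once detected.
Deviation value: 26(1−δ^4)/(1−δ) + 10δ^4/(1−δ); cooperation value: 25/(1−δ).
IC: 25 ≥ 26(1−δ^4) + 10δ^4 = 26 − 16δ^4.
So δ^4 ≥ 1/16, giving δ ≥ (1/16)^(1/4) ≈ 0.500.

0.500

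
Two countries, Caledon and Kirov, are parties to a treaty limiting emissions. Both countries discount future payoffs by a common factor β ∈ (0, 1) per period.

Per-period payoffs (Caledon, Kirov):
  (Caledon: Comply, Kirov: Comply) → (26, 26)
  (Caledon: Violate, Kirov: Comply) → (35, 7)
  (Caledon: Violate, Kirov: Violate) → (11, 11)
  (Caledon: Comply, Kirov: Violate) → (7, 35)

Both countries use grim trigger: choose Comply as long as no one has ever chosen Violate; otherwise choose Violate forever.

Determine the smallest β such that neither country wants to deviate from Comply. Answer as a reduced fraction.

3/8

Cooperation forever yields 26 each period: 26/(1−β).
Deviating yields 35 once, then 11 forever: 35 + 11β/(1−β).
No profitable deviation requires 26/(1−β) ≥ 35 + 11β/(1−β).
Multiplying by (1−β): 26 ≥ 35(1−β) + 11β = 35 − 24β.
So 24β ≥ 9, i.e. β ≥ 9/24 = 3/8.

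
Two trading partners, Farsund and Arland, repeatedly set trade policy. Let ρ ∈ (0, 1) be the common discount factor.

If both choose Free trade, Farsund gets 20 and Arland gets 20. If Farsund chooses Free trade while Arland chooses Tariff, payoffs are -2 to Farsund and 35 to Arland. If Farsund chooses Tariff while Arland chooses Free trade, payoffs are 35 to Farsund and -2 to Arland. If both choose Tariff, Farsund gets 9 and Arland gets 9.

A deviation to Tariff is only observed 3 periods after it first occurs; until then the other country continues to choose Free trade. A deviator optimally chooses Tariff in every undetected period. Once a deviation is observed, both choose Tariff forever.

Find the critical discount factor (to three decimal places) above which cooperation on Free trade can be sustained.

0.832

A deviator earns 35 for 3 periods, then 9 forever; cooperating earns 20 forever. Multiplying the IC by (1−ρ):
20 ≥ 35(1−ρ^3) + 9ρ^3, so 26·ρ^3 ≥ 15 and ρ^3 ≥ 15/26.
ρ ≥ (15/26)^(1/3) ≈ 0.832.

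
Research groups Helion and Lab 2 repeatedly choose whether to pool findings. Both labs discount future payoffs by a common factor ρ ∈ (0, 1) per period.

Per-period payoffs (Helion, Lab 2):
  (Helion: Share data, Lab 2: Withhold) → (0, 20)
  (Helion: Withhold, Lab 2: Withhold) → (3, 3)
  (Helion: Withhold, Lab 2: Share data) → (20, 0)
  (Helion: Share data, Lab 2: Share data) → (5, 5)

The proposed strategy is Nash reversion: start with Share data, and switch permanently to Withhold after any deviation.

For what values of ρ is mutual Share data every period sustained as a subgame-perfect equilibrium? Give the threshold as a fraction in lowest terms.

15/17

5/(1−ρ) ≥ 20 + 3ρ/(1−ρ)
5 ≥ 20 − 17ρ
ρ ≥ 15/17.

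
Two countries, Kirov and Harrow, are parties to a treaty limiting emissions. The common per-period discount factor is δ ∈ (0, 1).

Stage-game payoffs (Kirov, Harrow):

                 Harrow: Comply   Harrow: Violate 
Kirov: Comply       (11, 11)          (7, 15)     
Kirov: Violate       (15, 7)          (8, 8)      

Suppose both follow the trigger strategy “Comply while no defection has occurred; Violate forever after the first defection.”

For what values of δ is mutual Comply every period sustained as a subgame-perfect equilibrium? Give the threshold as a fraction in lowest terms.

4/7

11/(1−δ) ≥ 15 + 8δ/(1−δ)
11 ≥ 15 − 7δ
δ ≥ 4/7.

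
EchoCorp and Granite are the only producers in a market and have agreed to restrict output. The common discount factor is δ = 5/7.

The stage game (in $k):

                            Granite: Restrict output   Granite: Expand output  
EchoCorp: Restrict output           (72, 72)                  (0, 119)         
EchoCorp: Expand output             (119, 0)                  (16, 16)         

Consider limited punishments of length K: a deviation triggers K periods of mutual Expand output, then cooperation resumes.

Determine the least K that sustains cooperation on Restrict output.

2

No profitable deviation requires (72−16)(δ+…+δ^K) ≥ 119−72, i.e. δ+…+δ^K ≥ 47/56 ≈ 0.8393.
With δ = 5/7, the partial sums are K=1: 0.7143, K=2: 1.2245.
K = 2 is the first length at which the sum reaches 0.8393.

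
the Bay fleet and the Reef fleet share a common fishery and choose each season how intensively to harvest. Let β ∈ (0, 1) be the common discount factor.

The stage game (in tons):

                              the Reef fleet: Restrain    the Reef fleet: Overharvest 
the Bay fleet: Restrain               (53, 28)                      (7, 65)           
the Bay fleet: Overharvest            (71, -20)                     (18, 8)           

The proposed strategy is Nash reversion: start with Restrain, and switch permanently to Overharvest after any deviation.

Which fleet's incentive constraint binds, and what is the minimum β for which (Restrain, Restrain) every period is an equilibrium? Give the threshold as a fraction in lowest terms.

the Reef fleet; β ≥ 37/57

For the Bay fleet: deviation gain 71−53 = 18, per-period punishment loss 53−18 = 35. IC gives β ≥ 18/53.
For the Reef fleet: gain 37, loss 20 per period, so β ≥ 37/57.
The tighter constraint is the Reef fleet's, so cooperation needs β ≥ 37/57.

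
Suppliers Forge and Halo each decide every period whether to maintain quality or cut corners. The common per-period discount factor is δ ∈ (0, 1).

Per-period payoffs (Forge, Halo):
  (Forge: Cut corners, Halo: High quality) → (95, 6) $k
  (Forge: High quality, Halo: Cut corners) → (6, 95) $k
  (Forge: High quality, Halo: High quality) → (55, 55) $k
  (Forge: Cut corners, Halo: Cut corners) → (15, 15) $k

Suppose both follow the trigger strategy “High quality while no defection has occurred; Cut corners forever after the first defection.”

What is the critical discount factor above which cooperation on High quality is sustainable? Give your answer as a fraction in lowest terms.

1/2

Cooperation forever yields 55 each period: 55/(1−δ).
Deviating yields 95 once, then 15 forever: 95 + 15δ/(1−δ).
No profitable deviation requires 55/(1−δ) ≥ 95 + 15δ/(1−δ).
Multiplying by (1−δ): 55 ≥ 95(1−δ) + 15δ = 95 − 80δ.
So 80δ ≥ 40, i.e. δ ≥ 40/80 = 1/2.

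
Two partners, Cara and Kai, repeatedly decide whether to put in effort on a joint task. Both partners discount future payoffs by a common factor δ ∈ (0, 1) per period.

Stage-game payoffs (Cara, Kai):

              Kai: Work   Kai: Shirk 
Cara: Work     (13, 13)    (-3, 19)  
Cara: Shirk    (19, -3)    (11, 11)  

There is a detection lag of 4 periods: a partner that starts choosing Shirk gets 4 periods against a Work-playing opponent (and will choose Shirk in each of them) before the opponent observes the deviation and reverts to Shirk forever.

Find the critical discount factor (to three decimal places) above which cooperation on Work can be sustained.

0.931

The best deviation is to choose Shirk for all 4 undetected periods, earning 19 each, then 11 forever once detected.
Deviation value: 19(1−δ^4)/(1−δ) + 11δ^4/(1−δ); cooperation value: 13/(1−δ).
IC: 13 ≥ 19(1−δ^4) + 11δ^4 = 19 − 8δ^4.
So δ^4 ≥ 6/8 = 3/4, giving δ ≥ (3/4)^(1/4) ≈ 0.931.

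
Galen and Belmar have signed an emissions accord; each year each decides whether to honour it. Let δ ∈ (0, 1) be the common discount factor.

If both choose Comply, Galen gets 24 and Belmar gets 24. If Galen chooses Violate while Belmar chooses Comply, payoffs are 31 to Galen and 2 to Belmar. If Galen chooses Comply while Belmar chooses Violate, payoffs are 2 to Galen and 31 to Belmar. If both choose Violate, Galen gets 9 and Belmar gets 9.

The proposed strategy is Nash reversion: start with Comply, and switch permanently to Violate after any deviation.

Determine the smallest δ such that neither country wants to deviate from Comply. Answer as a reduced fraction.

7/22

One-period gain from deviating is 31 − 24 = 7. The loss is 24 − 9 = 15 in every subsequent period, with present value 15·δ/(1−δ).
Deviation is unprofitable when 15·δ/(1−δ) ≥ 7, i.e. δ/(1−δ) ≥ 7/15.
Equivalently δ ≥ 7/(7+15) = 7/22.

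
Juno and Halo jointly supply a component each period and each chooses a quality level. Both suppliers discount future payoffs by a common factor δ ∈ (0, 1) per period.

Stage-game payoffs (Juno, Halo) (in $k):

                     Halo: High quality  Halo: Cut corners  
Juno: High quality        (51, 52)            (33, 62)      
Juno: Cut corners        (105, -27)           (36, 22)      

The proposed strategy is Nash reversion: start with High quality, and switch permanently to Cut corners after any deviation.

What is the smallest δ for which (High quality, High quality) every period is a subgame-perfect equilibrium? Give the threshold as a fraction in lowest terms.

18/23

For Juno: deviation gain 105−51 = 54, per-period punishment loss 51−36 = 15. IC gives δ ≥ 54/69 = 18/23.
For Halo: gain 10, loss 30 per period, so δ ≥ 10/40 = 1/4.
The tighter constraint is Juno's, so cooperation needs δ ≥ 18/23.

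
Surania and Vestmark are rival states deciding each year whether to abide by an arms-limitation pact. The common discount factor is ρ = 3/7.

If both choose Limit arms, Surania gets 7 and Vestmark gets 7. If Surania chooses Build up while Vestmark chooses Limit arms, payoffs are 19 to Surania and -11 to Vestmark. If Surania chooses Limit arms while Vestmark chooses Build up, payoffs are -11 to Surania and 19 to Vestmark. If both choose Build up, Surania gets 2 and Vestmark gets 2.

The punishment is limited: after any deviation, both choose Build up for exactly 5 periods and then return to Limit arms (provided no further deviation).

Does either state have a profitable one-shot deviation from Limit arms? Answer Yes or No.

Yes

IC: ρ+…+ρ^5 ≥ (19−7)/(7−2) = 12/5.
At ρ = 3/7: partial sum = 0.7392 < 2.4000. Cooperation not sustainable.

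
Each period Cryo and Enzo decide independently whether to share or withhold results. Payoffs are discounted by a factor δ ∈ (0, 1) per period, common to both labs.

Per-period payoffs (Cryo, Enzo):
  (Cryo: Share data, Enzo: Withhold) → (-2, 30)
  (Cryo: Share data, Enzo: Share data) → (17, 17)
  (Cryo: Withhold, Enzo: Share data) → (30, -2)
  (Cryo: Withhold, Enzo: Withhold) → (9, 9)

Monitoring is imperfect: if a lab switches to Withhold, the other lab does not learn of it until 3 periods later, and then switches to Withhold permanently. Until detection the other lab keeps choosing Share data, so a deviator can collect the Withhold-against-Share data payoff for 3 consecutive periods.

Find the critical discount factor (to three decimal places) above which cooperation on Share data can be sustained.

The best deviation is to choose Withhold for all 3 undetected periods, earning 30 each, then 9 forever once detected.
Deviation value: 30(1−δ^3)/(1−δ) + 9δ^3/(1−δ); cooperation value: 17/(1−δ).
IC: 17 ≥ 30(1−δ^3) + 9δ^3 = 30 − 21δ^3.
So δ^3 ≥ 13/21, giving δ ≥ (13/21)^(1/3) ≈ 0.852.

0.852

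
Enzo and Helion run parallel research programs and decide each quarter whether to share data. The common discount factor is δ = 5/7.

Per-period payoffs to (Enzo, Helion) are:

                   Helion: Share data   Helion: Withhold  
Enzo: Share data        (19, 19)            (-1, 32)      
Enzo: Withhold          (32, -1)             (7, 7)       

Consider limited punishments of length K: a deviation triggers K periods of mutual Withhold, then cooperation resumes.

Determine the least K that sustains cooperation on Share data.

2

No profitable deviation requires (19−7)(δ+…+δ^K) ≥ 32−19, i.e. δ+…+δ^K ≥ 13/12 ≈ 1.0833.
With δ = 5/7, the partial sums are K=1: 0.7143, K=2: 1.2245.
K = 2 is the first length at which the sum reaches 1.0833.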